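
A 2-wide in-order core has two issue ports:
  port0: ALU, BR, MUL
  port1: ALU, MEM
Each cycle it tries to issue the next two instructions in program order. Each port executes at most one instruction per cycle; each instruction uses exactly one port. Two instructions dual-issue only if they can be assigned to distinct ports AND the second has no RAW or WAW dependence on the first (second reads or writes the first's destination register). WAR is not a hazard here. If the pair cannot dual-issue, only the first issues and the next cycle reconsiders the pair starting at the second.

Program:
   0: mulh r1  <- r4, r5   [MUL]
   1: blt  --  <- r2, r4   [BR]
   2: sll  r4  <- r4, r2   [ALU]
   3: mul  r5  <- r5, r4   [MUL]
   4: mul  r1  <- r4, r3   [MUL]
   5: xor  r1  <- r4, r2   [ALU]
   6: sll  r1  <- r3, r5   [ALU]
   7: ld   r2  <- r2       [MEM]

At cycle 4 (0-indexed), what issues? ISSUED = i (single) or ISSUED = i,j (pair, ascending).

ISSUED = 5

c0: i0 mulh.MUL  no-port MUL/BR
c1: i1&i2 blt.BR/sll.ALU  2-wide
c2: i3 mul.MUL  no-port MUL/MUL
c3: i4 mul.MUL  WAW r1
c4: i5 xor.ALU  WAW r1
c5: i6&i7 sll.ALU/ld.MEM  2-wide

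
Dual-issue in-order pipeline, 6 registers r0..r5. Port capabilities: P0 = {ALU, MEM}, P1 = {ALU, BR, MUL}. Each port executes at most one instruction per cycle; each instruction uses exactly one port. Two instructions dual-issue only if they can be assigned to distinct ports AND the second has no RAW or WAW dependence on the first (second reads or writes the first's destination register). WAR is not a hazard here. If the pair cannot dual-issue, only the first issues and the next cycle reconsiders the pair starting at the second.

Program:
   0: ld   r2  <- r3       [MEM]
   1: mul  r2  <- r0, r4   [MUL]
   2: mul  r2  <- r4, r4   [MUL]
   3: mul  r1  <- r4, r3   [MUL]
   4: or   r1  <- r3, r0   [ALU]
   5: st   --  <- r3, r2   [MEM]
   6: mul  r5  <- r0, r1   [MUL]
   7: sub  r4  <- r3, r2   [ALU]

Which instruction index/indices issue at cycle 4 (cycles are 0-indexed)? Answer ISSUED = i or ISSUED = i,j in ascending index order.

#0 head=0: ld.MEM i0 WAW r2
#1 head=1: mul.MUL i1 no-port MUL/MUL
#2 head=2: mul.MUL i2 no-port MUL/MUL
#3 head=3: mul.MUL i3 WAW r1
#4 head=4: or.ALU/st.MEM i4/i5 dual
#5 head=6: mul.MUL/sub.ALU i6/i7 dual

ISSUED = 4,5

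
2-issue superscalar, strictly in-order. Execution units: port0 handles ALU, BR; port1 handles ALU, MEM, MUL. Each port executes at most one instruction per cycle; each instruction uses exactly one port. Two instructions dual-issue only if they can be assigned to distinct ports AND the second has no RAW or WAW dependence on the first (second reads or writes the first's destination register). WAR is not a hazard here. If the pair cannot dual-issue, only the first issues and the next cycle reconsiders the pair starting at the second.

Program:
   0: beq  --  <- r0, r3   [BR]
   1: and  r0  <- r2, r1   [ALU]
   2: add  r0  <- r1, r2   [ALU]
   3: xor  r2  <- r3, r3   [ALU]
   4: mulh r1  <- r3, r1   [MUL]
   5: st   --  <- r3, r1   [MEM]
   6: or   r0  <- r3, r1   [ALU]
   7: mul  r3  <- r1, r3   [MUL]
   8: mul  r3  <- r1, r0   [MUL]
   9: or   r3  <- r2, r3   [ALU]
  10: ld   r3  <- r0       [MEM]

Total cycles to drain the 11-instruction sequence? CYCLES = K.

[0] i0&i1  beq+and  -- 2-wide
[1] i2&i3  add+xor  -- 2-wide
[2] i4  mulh  -- no-port MUL/MEM
[3] i5&i6  st+or  -- 2-wide
[4] i7  mul  -- no-port MUL/MUL
[5] i8  mul  -- RAW+WAW r3
[6] i9  or  -- WAW r3
[7] i10  ld  -- tail

CYCLES = 8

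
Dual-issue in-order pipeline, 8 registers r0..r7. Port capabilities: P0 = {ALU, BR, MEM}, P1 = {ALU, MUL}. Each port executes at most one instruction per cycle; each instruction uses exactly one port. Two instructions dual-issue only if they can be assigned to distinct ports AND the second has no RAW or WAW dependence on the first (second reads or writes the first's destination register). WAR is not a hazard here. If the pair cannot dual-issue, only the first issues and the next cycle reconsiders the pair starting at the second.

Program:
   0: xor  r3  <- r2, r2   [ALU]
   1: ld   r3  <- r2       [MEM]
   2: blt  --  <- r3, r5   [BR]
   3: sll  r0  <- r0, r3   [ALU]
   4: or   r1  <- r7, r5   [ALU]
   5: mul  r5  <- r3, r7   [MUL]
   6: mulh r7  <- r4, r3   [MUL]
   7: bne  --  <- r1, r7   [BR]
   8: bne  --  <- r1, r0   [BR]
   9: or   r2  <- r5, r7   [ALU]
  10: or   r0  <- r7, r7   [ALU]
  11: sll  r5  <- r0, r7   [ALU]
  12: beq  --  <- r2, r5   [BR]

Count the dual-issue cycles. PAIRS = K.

#0 head=0: xor i0 WAW r3
#1 head=1: ld i1 no-port MEM/BR
#2 head=2: blt/sll i2/i3 dual
#3 head=4: or/mul i4/i5 dual
#4 head=6: mulh i6 RAW r7
#5 head=7: bne i7 no-port BR/BR
#6 head=8: bne/or i8/i9 dual
#7 head=10: or i10 RAW r0
#8 head=11: sll i11 RAW r5
#9 head=12: beq i12 tail

PAIRS = 3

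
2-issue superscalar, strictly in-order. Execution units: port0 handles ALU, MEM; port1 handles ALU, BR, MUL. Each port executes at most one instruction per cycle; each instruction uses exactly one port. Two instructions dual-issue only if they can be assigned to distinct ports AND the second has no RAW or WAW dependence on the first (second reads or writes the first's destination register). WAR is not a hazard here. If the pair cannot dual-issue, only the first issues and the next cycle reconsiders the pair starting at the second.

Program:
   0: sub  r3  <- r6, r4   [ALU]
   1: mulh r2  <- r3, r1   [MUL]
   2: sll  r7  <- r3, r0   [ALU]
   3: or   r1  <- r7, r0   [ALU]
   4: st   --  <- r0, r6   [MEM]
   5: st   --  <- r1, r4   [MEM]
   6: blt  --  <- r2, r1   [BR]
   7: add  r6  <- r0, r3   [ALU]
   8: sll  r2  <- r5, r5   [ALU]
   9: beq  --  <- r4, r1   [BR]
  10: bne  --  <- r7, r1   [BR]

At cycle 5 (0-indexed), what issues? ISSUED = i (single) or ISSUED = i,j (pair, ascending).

0. sub @i0  | RAW r3
1. mulh+sll @i1,i2  | pair
2. or+st @i3,i4  | pair
3. st+blt @i5,i6  | pair
4. add+sll @i7,i8  | pair
5. beq @i9  | no-port BR/BR
6. bne @i10  | tail

ISSUED = 9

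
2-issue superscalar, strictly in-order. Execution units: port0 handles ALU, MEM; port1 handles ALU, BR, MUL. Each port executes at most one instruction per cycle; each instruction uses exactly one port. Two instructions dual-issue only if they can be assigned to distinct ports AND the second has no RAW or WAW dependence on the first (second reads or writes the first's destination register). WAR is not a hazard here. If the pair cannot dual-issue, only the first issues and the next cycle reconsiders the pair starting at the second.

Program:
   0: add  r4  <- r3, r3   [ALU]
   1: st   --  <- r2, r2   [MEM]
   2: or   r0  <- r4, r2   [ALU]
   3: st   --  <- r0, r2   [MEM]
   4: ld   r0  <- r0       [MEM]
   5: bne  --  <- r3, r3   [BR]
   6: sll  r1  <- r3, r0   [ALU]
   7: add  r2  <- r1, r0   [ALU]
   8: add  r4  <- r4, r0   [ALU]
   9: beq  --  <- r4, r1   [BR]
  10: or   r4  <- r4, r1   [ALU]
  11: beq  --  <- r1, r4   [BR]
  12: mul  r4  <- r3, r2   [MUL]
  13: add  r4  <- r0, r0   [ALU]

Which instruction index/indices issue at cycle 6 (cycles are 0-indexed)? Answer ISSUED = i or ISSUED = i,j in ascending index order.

ISSUED = 9,10

c0: i0/i1 add st  dual
c1: i2 or  RAW r0
c2: i3 st  no-port MEM/MEM
c3: i4/i5 ld bne  dual
c4: i6 sll  RAW r1
c5: i7/i8 add add  dual
c6: i9/i10 beq or  dual
c7: i11 beq  no-port BR/MUL
c8: i12 mul  WAW r4
c9: i13 add  tail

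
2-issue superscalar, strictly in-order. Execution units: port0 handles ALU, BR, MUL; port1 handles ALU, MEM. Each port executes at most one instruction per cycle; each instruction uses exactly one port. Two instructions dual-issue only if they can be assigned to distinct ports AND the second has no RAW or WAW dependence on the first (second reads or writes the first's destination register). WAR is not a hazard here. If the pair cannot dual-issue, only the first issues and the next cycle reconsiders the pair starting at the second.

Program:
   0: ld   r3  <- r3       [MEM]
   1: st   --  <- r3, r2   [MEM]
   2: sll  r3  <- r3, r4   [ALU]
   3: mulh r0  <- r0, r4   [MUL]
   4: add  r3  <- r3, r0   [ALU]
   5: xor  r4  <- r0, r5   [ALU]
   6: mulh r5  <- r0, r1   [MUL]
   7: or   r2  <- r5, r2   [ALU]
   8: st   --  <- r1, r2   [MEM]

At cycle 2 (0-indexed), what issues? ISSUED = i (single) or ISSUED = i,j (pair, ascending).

ISSUED = 3

[0] i0  ld  -- no-port MEM/MEM
[1] i1+i2  st+sll  -- dual
[2] i3  mulh  -- RAW r0
[3] i4+i5  add+xor  -- dual
[4] i6  mulh  -- RAW r5
[5] i7  or  -- RAW r2
[6] i8  st  -- tail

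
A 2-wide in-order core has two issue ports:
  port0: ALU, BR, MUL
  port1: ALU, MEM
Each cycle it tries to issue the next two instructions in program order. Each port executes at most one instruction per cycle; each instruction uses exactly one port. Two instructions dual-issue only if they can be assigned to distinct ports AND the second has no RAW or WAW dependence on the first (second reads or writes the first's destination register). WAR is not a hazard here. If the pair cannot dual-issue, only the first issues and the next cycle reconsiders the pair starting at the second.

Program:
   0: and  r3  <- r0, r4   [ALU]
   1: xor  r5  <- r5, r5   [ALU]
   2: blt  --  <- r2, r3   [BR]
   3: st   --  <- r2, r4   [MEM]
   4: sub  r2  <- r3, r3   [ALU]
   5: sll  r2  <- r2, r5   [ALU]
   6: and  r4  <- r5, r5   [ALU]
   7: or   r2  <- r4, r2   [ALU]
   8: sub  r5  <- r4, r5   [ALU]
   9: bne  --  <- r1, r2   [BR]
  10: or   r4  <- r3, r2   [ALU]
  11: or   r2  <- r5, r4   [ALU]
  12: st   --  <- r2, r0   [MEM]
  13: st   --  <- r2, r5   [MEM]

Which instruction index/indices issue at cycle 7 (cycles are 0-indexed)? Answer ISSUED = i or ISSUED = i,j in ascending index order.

ISSUED = 12

t=0 i0/i1:and.ALU;xor.ALU ; pair
t=1 i2/i3:blt.BR;st.MEM ; pair
t=2 i4:sub.ALU ; RAW+WAW r2
t=3 i5/i6:sll.ALU;and.ALU ; pair
t=4 i7/i8:or.ALU;sub.ALU ; pair
t=5 i9/i10:bne.BR;or.ALU ; pair
t=6 i11:or.ALU ; RAW r2
t=7 i12:st.MEM ; no-port MEM/MEM
t=8 i13:st.MEM ; tail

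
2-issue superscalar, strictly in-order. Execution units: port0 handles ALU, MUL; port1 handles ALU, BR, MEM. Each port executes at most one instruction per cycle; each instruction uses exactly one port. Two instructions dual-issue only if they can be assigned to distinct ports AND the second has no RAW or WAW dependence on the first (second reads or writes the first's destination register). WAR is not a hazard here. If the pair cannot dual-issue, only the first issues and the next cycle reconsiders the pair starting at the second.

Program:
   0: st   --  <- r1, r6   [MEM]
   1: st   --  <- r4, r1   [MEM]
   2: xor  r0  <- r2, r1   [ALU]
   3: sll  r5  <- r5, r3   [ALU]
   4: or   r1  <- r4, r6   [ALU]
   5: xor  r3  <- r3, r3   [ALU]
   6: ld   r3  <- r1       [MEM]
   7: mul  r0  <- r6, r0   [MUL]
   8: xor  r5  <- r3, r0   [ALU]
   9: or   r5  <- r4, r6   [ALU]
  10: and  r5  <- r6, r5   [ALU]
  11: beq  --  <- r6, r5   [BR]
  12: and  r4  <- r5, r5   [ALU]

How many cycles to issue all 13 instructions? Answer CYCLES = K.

CYCLES = 9

[0] i0  st  -- no-port MEM/MEM
[1] i1+i2  st xor  -- pair
[2] i3+i4  sll or  -- pair
[3] i5  xor  -- WAW r3
[4] i6+i7  ld mul  -- pair
[5] i8  xor  -- WAW r5
[6] i9  or  -- RAW+WAW r5
[7] i10  and  -- RAW r5
[8] i11+i12  beq and  -- pair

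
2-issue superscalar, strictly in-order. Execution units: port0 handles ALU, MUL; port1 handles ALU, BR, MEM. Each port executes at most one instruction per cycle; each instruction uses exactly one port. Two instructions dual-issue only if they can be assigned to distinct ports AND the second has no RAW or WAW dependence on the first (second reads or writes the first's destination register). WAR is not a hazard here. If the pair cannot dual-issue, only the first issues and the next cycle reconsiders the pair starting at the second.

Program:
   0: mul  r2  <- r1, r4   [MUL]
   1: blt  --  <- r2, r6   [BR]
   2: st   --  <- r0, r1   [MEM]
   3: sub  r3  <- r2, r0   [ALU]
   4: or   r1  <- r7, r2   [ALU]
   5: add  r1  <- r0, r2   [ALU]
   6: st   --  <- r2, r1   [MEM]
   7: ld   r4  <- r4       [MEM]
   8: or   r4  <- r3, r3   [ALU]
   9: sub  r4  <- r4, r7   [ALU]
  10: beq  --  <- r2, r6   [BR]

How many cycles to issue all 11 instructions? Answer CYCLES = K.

c0: i0 mul.MUL  RAW r2
c1: i1 blt.BR  no-port BR/MEM
c2: i2,i3 st.MEM;sub.ALU  pair
c3: i4 or.ALU  WAW r1
c4: i5 add.ALU  RAW r1
c5: i6 st.MEM  no-port MEM/MEM
c6: i7 ld.MEM  WAW r4
c7: i8 or.ALU  RAW+WAW r4
c8: i9,i10 sub.ALU;beq.BR  pair

CYCLES = 9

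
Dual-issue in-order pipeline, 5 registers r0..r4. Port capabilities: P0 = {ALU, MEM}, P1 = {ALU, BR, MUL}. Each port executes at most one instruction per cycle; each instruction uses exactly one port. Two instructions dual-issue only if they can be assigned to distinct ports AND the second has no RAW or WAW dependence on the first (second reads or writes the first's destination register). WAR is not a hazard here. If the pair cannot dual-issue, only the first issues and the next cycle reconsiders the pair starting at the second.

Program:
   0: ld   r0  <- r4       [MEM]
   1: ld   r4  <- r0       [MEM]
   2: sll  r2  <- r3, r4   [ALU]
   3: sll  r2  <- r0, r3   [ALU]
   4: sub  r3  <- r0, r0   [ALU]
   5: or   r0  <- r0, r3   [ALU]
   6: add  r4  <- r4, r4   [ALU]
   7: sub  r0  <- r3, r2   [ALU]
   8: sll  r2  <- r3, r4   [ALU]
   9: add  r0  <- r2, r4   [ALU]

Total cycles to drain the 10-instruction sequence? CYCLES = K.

CYCLES = 7

  cy0 -> i0 (ld) no-port MEM/MEM
  cy1 -> i1 (ld) RAW r4
  cy2 -> i2 (sll) WAW r2
  cy3 -> i3&i4 (sll sub) pair
  cy4 -> i5&i6 (or add) pair
  cy5 -> i7&i8 (sub sll) pair
  cy6 -> i9 (add) tail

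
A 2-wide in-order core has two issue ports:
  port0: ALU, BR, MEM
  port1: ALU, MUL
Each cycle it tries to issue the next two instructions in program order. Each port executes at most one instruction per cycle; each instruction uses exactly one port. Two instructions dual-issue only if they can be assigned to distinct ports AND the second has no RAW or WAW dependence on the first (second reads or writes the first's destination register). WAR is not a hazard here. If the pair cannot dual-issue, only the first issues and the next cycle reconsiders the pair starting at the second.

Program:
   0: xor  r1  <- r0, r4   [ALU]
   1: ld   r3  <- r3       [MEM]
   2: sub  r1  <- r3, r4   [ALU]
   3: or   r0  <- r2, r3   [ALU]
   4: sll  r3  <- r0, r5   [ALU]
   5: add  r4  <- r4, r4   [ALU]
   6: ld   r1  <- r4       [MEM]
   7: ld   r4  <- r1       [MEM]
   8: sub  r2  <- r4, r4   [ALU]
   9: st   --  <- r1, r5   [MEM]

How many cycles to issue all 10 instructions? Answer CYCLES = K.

c0: i0+i1 xor ld  pair
c1: i2+i3 sub or  pair
c2: i4+i5 sll add  pair
c3: i6 ld  no-port MEM/MEM
c4: i7 ld  RAW r4
c5: i8+i9 sub st  pair

CYCLES = 6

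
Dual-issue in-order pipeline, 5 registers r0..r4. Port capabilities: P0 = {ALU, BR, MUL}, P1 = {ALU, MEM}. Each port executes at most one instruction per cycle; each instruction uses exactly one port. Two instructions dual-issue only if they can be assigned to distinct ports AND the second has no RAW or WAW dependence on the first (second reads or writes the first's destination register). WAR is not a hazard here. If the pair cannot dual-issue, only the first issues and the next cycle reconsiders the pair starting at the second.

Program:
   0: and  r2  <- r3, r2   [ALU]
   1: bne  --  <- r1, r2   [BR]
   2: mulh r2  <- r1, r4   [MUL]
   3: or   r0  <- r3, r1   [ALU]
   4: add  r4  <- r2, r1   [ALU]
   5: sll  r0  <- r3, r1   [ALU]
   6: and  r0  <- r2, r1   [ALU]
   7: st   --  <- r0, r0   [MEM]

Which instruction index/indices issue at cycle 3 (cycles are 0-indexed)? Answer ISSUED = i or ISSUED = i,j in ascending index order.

[0] i0  and.ALU  -- RAW r2
[1] i1  bne.BR  -- no-port BR/MUL
[2] i2&i3  mulh.MUL+or.ALU  -- 2-wide
[3] i4&i5  add.ALU+sll.ALU  -- 2-wide
[4] i6  and.ALU  -- RAW r0
[5] i7  st.MEM  -- tail

ISSUED = 4,5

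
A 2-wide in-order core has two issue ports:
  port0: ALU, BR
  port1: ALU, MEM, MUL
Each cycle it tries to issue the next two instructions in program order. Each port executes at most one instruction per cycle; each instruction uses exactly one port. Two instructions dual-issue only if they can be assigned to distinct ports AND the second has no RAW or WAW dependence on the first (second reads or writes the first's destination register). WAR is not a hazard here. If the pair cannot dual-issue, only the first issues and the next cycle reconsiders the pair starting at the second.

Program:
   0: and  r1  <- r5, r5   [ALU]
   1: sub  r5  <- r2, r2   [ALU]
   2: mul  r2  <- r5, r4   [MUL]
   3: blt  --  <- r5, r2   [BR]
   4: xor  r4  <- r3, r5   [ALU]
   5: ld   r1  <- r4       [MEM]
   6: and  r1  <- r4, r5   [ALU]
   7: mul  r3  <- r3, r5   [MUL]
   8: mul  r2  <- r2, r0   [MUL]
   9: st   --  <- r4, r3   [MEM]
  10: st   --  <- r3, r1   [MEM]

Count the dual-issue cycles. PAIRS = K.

PAIRS = 3

#0 head=0: and+sub i0,i1 pair
#1 head=2: mul i2 RAW r2
#2 head=3: blt+xor i3,i4 pair
#3 head=5: ld i5 WAW r1
#4 head=6: and+mul i6,i7 pair
#5 head=8: mul i8 no-port MUL/MEM
#6 head=9: st i9 no-port MEM/MEM
#7 head=10: st i10 tail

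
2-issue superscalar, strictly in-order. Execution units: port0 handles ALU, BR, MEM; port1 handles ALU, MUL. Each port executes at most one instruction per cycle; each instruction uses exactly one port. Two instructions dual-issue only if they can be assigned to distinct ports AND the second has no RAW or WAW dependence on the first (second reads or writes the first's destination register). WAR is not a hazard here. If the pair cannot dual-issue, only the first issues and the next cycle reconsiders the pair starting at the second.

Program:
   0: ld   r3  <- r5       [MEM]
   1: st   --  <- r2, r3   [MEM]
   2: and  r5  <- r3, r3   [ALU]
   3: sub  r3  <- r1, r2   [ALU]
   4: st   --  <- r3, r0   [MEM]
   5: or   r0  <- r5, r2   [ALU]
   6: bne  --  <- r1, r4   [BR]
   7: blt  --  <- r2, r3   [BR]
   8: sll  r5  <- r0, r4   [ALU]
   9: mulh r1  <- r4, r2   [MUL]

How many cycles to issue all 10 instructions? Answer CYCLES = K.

CYCLES = 7

  cy0 -> i0 (ld) no-port MEM/MEM
  cy1 -> i1/i2 (st+and) 2-wide
  cy2 -> i3 (sub) RAW r3
  cy3 -> i4/i5 (st+or) 2-wide
  cy4 -> i6 (bne) no-port BR/BR
  cy5 -> i7/i8 (blt+sll) 2-wide
  cy6 -> i9 (mulh) tail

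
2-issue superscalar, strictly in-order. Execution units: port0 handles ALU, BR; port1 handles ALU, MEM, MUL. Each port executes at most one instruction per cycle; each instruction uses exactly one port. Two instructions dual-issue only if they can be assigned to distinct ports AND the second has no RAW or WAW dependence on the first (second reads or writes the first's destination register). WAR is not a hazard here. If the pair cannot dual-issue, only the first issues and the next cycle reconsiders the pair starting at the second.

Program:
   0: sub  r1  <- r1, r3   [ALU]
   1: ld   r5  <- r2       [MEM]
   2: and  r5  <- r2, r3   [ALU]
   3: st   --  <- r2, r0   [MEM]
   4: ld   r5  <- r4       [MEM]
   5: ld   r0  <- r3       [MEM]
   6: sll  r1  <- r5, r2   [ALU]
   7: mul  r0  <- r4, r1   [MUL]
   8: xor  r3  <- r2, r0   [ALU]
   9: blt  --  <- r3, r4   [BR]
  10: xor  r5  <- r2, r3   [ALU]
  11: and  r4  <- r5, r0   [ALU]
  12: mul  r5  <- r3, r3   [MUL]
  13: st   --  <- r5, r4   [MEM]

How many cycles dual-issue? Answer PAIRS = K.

t=0 i0/i1:sub.ALU;ld.MEM ; pair
t=1 i2/i3:and.ALU;st.MEM ; pair
t=2 i4:ld.MEM ; no-port MEM/MEM
t=3 i5/i6:ld.MEM;sll.ALU ; pair
t=4 i7:mul.MUL ; RAW r0
t=5 i8:xor.ALU ; RAW r3
t=6 i9/i10:blt.BR;xor.ALU ; pair
t=7 i11/i12:and.ALU;mul.MUL ; pair
t=8 i13:st.MEM ; tail

PAIRS = 5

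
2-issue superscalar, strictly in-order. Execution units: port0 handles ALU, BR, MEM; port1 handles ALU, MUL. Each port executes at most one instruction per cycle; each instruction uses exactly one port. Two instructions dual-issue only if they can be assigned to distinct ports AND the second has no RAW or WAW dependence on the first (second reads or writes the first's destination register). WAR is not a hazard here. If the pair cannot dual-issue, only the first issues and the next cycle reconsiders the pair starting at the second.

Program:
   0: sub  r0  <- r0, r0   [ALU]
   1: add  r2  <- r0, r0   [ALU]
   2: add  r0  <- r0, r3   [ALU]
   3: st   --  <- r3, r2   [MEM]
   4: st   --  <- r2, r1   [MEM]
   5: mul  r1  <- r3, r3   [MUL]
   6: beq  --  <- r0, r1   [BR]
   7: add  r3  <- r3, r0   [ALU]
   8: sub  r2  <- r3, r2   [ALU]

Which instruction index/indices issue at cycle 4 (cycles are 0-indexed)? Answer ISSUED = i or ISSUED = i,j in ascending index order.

ISSUED = 6,7

c0: i0 sub.ALU  RAW r0
c1: i1+i2 add.ALU;add.ALU  dual
c2: i3 st.MEM  no-port MEM/MEM
c3: i4+i5 st.MEM;mul.MUL  dual
c4: i6+i7 beq.BR;add.ALU  dual
c5: i8 sub.ALU  tail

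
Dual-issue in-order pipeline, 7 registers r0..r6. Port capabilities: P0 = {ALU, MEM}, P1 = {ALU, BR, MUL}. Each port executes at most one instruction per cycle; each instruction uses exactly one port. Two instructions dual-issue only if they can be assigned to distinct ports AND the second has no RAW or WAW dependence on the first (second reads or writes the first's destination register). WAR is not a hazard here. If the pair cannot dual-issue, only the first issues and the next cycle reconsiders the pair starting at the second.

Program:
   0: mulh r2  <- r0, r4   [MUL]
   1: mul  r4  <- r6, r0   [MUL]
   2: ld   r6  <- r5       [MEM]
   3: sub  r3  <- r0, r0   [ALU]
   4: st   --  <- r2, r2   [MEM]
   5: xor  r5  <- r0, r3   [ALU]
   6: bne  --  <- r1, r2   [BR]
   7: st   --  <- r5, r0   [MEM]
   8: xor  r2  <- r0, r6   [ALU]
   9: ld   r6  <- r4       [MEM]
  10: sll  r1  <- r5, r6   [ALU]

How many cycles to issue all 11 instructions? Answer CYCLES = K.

[0] i0  mulh.MUL  -- no-port MUL/MUL
[1] i1/i2  mul.MUL;ld.MEM  -- pair
[2] i3/i4  sub.ALU;st.MEM  -- pair
[3] i5/i6  xor.ALU;bne.BR  -- pair
[4] i7/i8  st.MEM;xor.ALU  -- pair
[5] i9  ld.MEM  -- RAW r6
[6] i10  sll.ALU  -- tail

CYCLES = 7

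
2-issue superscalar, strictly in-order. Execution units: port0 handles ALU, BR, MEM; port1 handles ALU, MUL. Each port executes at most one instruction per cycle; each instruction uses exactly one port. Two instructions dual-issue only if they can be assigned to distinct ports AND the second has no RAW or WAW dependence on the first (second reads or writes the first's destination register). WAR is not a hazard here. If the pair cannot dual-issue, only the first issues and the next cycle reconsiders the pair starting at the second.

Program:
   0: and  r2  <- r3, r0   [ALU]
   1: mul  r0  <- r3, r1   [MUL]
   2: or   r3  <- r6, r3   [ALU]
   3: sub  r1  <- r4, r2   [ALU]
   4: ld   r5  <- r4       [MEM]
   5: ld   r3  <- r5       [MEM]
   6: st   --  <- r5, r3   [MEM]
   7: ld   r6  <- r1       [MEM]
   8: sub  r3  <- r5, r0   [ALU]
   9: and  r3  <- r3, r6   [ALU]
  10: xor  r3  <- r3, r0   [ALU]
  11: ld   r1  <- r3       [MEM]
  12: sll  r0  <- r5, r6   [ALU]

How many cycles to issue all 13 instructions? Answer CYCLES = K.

CYCLES = 9

#0 head=0: and mul i0/i1 2-wide
#1 head=2: or sub i2/i3 2-wide
#2 head=4: ld i4 no-port MEM/MEM
#3 head=5: ld i5 no-port MEM/MEM
#4 head=6: st i6 no-port MEM/MEM
#5 head=7: ld sub i7/i8 2-wide
#6 head=9: and i9 RAW+WAW r3
#7 head=10: xor i10 RAW r3
#8 head=11: ld sll i11/i12 2-wide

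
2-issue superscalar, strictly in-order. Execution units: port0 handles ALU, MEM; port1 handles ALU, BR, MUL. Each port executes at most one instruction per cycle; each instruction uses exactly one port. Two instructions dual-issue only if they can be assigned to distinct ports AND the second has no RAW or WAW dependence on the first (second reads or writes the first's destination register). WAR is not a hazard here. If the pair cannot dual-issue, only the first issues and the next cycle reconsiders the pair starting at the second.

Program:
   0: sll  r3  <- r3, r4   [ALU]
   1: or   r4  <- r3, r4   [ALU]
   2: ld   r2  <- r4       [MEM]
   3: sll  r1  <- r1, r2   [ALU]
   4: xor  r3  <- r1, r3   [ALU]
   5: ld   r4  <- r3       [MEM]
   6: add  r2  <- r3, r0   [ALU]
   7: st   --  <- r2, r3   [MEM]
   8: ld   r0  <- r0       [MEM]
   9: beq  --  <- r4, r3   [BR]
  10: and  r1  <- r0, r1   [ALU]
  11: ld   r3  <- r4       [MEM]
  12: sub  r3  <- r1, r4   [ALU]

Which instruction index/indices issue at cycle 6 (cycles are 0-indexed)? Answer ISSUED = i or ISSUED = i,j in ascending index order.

ISSUED = 7

t=0 i0:sll.ALU ; RAW r3
t=1 i1:or.ALU ; RAW r4
t=2 i2:ld.MEM ; RAW r2
t=3 i3:sll.ALU ; RAW r1
t=4 i4:xor.ALU ; RAW r3
t=5 i5+i6:ld.MEM/add.ALU ; pair
t=6 i7:st.MEM ; no-port MEM/MEM
t=7 i8+i9:ld.MEM/beq.BR ; pair
t=8 i10+i11:and.ALU/ld.MEM ; pair
t=9 i12:sub.ALU ; tail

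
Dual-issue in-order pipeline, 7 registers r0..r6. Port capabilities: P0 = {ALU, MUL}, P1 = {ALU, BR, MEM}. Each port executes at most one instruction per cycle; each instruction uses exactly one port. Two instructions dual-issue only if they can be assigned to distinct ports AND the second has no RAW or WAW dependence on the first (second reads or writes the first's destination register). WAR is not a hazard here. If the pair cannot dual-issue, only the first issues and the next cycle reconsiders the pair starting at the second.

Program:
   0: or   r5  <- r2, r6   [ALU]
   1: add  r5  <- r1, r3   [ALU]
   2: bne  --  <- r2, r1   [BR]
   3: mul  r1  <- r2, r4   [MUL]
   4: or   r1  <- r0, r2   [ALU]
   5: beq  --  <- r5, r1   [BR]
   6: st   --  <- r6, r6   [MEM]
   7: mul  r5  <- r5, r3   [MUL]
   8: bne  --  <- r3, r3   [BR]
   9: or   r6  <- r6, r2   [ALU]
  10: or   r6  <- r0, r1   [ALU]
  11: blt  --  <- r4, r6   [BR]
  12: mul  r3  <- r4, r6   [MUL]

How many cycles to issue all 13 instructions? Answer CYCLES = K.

0. or @i0  | WAW r5
1. add/bne @i1/i2  | pair
2. mul @i3  | WAW r1
3. or @i4  | RAW r1
4. beq @i5  | no-port BR/MEM
5. st/mul @i6/i7  | pair
6. bne/or @i8/i9  | pair
7. or @i10  | RAW r6
8. blt/mul @i11/i12  | pair

CYCLES = 9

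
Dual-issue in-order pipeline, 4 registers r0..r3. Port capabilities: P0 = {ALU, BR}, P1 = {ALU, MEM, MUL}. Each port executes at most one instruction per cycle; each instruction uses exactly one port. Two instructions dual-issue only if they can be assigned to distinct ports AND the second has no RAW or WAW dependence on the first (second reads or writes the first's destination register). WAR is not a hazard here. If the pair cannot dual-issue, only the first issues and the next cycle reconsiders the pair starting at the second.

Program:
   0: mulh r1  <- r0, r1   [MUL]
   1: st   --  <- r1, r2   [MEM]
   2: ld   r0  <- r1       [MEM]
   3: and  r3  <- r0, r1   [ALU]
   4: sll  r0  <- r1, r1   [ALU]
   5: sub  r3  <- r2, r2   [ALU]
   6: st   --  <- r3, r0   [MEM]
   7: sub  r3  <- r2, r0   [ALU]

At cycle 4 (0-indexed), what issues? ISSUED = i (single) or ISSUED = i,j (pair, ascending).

ISSUED = 5

  cy0 -> i0 (mulh) no-port MUL/MEM
  cy1 -> i1 (st) no-port MEM/MEM
  cy2 -> i2 (ld) RAW r0
  cy3 -> i3,i4 (and sll) 2-wide
  cy4 -> i5 (sub) RAW r3
  cy5 -> i6,i7 (st sub) 2-wide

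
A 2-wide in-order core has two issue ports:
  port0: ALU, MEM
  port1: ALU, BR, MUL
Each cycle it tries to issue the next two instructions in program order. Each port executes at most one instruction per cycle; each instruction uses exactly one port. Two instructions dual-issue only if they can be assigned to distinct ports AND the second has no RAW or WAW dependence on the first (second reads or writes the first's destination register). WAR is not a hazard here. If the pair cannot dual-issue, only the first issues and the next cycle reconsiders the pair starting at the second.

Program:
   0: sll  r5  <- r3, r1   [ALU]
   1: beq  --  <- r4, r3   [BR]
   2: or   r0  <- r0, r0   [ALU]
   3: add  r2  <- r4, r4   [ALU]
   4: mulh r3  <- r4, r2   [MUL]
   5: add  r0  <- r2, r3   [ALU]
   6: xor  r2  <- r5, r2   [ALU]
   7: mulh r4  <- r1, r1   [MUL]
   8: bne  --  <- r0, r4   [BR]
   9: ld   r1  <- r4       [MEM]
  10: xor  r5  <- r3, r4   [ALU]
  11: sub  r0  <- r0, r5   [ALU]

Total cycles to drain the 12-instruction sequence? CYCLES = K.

CYCLES = 8

[0] i0&i1  sll beq  -- 2-wide
[1] i2&i3  or add  -- 2-wide
[2] i4  mulh  -- RAW r3
[3] i5&i6  add xor  -- 2-wide
[4] i7  mulh  -- no-port MUL/BR
[5] i8&i9  bne ld  -- 2-wide
[6] i10  xor  -- RAW r5
[7] i11  sub  -- tail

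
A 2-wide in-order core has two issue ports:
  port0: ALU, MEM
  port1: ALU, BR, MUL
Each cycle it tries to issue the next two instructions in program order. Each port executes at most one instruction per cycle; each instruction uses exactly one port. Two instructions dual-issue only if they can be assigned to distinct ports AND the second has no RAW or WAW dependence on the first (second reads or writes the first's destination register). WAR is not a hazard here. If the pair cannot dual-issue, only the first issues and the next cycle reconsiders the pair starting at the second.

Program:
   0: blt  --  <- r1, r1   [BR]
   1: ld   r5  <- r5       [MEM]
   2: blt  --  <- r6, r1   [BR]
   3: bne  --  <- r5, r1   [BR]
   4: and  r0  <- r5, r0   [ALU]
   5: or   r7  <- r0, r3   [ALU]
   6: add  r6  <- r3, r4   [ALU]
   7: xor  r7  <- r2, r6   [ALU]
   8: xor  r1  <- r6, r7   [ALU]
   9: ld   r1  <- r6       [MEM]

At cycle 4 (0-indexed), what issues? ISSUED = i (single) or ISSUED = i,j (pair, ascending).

ISSUED = 7

[0] i0/i1  blt.BR+ld.MEM  -- pair
[1] i2  blt.BR  -- no-port BR/BR
[2] i3/i4  bne.BR+and.ALU  -- pair
[3] i5/i6  or.ALU+add.ALU  -- pair
[4] i7  xor.ALU  -- RAW r7
[5] i8  xor.ALU  -- WAW r1
[6] i9  ld.MEM  -- tail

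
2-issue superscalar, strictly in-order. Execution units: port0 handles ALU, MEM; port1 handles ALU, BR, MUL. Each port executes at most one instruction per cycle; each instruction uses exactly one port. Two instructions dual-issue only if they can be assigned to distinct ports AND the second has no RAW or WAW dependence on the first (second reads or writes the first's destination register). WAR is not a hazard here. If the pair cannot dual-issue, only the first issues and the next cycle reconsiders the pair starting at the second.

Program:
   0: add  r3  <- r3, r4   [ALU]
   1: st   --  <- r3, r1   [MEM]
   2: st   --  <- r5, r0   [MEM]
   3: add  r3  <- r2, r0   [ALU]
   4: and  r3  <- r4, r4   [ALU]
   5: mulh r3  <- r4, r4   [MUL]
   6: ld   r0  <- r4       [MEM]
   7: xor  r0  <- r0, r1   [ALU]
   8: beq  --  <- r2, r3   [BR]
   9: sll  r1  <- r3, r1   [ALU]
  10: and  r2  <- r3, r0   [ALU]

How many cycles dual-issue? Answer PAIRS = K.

PAIRS = 4

c0: i0 add.ALU  RAW r3
c1: i1 st.MEM  no-port MEM/MEM
c2: i2+i3 st.MEM add.ALU  2-wide
c3: i4 and.ALU  WAW r3
c4: i5+i6 mulh.MUL ld.MEM  2-wide
c5: i7+i8 xor.ALU beq.BR  2-wide
c6: i9+i10 sll.ALU and.ALU  2-wide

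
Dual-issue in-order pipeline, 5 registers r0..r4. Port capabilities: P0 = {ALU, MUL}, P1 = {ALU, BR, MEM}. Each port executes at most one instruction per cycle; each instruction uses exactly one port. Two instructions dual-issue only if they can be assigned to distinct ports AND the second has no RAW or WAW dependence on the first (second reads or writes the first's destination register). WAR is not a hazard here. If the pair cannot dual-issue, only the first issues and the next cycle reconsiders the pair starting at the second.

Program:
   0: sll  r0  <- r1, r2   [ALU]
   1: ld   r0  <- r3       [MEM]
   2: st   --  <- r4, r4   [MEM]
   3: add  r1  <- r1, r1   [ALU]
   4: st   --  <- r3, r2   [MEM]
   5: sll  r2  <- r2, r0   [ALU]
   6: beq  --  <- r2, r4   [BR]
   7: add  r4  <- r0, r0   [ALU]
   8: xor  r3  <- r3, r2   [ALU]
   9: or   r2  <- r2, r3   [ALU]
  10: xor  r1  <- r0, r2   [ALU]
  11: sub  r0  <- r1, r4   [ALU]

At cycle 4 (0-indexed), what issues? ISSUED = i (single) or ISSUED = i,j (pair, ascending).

ISSUED = 6,7

[0] i0  sll.ALU  -- WAW r0
[1] i1  ld.MEM  -- no-port MEM/MEM
[2] i2&i3  st.MEM add.ALU  -- 2-wide
[3] i4&i5  st.MEM sll.ALU  -- 2-wide
[4] i6&i7  beq.BR add.ALU  -- 2-wide
[5] i8  xor.ALU  -- RAW r3
[6] i9  or.ALU  -- RAW r2
[7] i10  xor.ALU  -- RAW r1
[8] i11  sub.ALU  -- tail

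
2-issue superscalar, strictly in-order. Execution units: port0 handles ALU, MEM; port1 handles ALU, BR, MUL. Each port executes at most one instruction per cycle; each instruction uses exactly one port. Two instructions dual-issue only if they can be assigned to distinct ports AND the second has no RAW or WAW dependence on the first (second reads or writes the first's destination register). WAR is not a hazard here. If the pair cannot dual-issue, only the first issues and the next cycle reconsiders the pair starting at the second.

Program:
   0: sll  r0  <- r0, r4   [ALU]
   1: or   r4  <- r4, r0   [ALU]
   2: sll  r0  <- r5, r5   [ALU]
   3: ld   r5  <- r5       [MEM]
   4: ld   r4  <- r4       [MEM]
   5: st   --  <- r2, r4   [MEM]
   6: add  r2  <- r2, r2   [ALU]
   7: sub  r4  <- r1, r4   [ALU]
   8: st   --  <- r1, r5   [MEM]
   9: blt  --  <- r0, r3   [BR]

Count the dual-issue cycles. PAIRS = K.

c0: i0 sll.ALU  RAW r0
c1: i1&i2 or.ALU+sll.ALU  dual
c2: i3 ld.MEM  no-port MEM/MEM
c3: i4 ld.MEM  no-port MEM/MEM
c4: i5&i6 st.MEM+add.ALU  dual
c5: i7&i8 sub.ALU+st.MEM  dual
c6: i9 blt.BR  tail

PAIRS = 3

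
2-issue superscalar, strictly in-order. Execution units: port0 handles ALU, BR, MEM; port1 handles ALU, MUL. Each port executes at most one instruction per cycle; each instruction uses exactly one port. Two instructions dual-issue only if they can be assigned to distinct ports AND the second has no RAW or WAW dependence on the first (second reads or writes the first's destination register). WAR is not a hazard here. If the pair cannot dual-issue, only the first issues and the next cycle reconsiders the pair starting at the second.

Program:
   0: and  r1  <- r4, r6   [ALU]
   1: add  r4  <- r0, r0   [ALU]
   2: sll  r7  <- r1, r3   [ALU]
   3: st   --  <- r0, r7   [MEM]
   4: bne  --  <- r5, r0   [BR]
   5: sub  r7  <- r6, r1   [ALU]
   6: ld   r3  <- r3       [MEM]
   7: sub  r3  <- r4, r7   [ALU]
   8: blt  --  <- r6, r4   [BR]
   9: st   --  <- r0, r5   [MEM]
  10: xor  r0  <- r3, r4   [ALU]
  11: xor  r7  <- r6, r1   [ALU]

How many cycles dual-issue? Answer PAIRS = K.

PAIRS = 4

c0: i0+i1 and;add  pair
c1: i2 sll  RAW r7
c2: i3 st  no-port MEM/BR
c3: i4+i5 bne;sub  pair
c4: i6 ld  WAW r3
c5: i7+i8 sub;blt  pair
c6: i9+i10 st;xor  pair
c7: i11 xor  tail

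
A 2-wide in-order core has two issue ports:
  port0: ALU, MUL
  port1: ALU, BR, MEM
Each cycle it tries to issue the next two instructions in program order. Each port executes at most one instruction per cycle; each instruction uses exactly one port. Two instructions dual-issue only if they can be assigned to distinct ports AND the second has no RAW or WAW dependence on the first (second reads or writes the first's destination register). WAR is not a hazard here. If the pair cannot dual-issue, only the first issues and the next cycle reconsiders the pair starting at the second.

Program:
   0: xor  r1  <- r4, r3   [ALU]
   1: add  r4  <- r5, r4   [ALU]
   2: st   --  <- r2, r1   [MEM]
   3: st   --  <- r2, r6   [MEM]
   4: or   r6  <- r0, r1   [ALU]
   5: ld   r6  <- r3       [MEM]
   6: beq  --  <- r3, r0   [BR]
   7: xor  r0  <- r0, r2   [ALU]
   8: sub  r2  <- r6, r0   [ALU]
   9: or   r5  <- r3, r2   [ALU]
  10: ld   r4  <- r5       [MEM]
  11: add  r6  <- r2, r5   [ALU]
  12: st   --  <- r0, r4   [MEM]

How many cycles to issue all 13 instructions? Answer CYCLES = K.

0. xor.ALU add.ALU @i0&i1  | pair
1. st.MEM @i2  | no-port MEM/MEM
2. st.MEM or.ALU @i3&i4  | pair
3. ld.MEM @i5  | no-port MEM/BR
4. beq.BR xor.ALU @i6&i7  | pair
5. sub.ALU @i8  | RAW r2
6. or.ALU @i9  | RAW r5
7. ld.MEM add.ALU @i10&i11  | pair
8. st.MEM @i12  | tail

CYCLES = 9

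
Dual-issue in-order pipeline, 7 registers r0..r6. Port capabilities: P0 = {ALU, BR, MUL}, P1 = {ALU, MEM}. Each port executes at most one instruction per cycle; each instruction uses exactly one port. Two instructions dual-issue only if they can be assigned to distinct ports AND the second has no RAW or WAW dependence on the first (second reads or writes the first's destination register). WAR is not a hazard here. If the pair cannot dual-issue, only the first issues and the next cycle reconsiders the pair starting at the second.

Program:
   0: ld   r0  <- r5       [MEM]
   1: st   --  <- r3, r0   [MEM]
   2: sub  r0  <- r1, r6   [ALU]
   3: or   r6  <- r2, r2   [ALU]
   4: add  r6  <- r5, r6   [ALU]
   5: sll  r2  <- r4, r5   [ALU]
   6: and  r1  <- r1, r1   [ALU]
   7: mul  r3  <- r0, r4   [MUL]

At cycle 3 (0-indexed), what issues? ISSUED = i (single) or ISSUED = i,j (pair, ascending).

#0 head=0: ld.MEM i0 no-port MEM/MEM
#1 head=1: st.MEM sub.ALU i1+i2 pair
#2 head=3: or.ALU i3 RAW+WAW r6
#3 head=4: add.ALU sll.ALU i4+i5 pair
#4 head=6: and.ALU mul.MUL i6+i7 pair

ISSUED = 4,5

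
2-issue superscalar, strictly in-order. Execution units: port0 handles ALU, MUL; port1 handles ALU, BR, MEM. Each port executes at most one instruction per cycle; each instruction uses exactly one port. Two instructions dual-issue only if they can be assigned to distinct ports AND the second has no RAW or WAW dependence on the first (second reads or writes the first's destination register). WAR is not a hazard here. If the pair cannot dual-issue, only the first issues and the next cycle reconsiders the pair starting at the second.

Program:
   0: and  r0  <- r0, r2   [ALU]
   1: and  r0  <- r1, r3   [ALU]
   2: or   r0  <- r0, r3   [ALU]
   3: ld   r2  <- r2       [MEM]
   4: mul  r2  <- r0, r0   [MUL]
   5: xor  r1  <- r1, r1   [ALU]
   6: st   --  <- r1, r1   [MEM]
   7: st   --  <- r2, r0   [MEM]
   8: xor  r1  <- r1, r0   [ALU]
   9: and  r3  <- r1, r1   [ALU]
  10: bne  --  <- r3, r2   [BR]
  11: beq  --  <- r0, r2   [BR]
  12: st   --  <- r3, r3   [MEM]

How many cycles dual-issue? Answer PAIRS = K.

PAIRS = 3

[0] i0  and  -- WAW r0
[1] i1  and  -- RAW+WAW r0
[2] i2&i3  or/ld  -- pair
[3] i4&i5  mul/xor  -- pair
[4] i6  st  -- no-port MEM/MEM
[5] i7&i8  st/xor  -- pair
[6] i9  and  -- RAW r3
[7] i10  bne  -- no-port BR/BR
[8] i11  beq  -- no-port BR/MEM
[9] i12  st  -- tail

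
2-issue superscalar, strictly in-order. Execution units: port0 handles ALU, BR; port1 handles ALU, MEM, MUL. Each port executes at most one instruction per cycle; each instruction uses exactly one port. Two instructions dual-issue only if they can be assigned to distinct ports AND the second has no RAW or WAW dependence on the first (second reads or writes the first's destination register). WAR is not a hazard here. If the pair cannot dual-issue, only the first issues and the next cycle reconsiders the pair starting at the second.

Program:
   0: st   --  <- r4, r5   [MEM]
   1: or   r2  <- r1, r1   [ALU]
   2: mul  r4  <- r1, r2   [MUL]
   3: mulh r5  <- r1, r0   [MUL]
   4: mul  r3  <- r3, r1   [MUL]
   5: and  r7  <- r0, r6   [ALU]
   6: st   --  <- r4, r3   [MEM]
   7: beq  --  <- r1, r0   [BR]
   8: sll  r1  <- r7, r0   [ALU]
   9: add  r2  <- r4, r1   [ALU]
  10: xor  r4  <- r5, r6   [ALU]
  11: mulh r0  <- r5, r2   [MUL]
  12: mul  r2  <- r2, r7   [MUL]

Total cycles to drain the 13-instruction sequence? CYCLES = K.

CYCLES = 9

c0: i0/i1 st.MEM or.ALU  dual
c1: i2 mul.MUL  no-port MUL/MUL
c2: i3 mulh.MUL  no-port MUL/MUL
c3: i4/i5 mul.MUL and.ALU  dual
c4: i6/i7 st.MEM beq.BR  dual
c5: i8 sll.ALU  RAW r1
c6: i9/i10 add.ALU xor.ALU  dual
c7: i11 mulh.MUL  no-port MUL/MUL
c8: i12 mul.MUL  tail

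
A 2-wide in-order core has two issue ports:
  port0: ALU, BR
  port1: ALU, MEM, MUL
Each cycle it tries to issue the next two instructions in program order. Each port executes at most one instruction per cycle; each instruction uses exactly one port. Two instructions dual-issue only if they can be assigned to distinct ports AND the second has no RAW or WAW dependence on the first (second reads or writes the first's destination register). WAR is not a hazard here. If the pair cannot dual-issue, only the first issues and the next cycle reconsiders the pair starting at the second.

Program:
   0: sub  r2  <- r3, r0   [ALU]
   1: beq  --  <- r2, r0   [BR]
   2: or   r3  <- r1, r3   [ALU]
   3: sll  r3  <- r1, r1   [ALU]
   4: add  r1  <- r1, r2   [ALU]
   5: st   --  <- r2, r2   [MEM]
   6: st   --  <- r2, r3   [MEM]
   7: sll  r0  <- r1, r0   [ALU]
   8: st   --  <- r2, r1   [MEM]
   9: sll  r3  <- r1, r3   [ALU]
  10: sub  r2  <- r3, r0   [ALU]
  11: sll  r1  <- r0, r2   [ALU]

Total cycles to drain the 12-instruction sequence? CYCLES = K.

CYCLES = 8

0. sub @i0  | RAW r2
1. beq+or @i1&i2  | pair
2. sll+add @i3&i4  | pair
3. st @i5  | no-port MEM/MEM
4. st+sll @i6&i7  | pair
5. st+sll @i8&i9  | pair
6. sub @i10  | RAW r2
7. sll @i11  | tail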